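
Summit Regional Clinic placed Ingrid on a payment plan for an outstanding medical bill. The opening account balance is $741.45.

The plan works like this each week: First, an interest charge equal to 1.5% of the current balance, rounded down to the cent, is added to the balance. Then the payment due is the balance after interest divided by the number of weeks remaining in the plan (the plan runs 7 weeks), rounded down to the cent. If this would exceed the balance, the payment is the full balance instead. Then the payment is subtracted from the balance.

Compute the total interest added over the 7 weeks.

Week 1: $741.45 +$11.12 interest = $752.57; pay $107.51 → $645.06
Week 2: $645.06 +$9.67 interest = $654.73; pay $109.12 → $545.61
Week 3: $545.61 +$8.18 interest = $553.79; pay $110.75 → $443.04
Week 4: $443.04 +$6.64 interest = $449.68; pay $112.42 → $337.26
Week 5: $337.26 +$5.05 interest = $342.31; pay $114.10 → $228.21
Week 6: $228.21 +$3.42 interest = $231.63; pay $115.81 → $115.82
Week 7: $115.82 +$1.73 interest = $117.55; pay $117.55 → $0.00
Total interest: $11.12 + $9.67 + $8.18 + $6.64 + $5.05 + $3.42 + $1.73 = $45.81

$45.81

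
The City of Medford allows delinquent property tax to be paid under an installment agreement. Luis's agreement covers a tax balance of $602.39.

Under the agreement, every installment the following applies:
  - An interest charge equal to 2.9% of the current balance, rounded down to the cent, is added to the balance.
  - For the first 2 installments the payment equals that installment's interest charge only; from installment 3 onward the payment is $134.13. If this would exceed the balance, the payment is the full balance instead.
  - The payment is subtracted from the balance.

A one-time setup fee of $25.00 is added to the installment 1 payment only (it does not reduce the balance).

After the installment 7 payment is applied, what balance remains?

# | Opening | Interest | Payment | Fee | End bal
1 | $602.39 | $17.46 | $17.46 | $25.00 | $602.39
2 | $602.39 | $17.46 | $17.46 | — | $602.39
3 | $602.39 | $17.46 | $134.13 | — | $485.72
4 | $485.72 | $14.08 | $134.13 | — | $365.67
5 | $365.67 | $10.60 | $134.13 | — | $242.14
6 | $242.14 | $7.02 | $134.13 | — | $115.03
7 | $115.03 | $3.33 | $118.36 | — | $0.00

$0.00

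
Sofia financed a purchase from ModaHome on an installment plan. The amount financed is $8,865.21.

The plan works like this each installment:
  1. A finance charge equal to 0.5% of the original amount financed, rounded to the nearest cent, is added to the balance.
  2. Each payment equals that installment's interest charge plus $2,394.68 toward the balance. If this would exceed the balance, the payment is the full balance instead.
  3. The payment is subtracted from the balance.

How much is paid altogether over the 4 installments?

$9,042.53

Installment 1: $8,865.21 +$44.33 interest = $8,909.54; pay $2,439.01 → $6,470.53
Installment 2: $6,470.53 +$44.33 interest = $6,514.86; pay $2,439.01 → $4,075.85
Installment 3: $4,075.85 +$44.33 interest = $4,120.18; pay $2,439.01 → $1,681.17
Installment 4: $1,681.17 +$44.33 interest = $1,725.50; pay $1,725.50 → $0.00
Total paid: $9,042.53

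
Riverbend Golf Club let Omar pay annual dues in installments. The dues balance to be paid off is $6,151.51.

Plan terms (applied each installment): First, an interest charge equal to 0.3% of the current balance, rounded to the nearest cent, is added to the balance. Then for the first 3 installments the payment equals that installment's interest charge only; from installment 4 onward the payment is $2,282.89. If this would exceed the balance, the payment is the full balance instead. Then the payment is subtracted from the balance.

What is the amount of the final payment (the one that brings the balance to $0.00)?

$1,620.69

# | Opening | Interest | Payment | End bal
1 | $6,151.51 | $18.45 | $18.45 | $6,151.51
2 | $6,151.51 | $18.45 | $18.45 | $6,151.51
3 | $6,151.51 | $18.45 | $18.45 | $6,151.51
4 | $6,151.51 | $18.45 | $2,282.89 | $3,887.07
5 | $3,887.07 | $11.66 | $2,282.89 | $1,615.84
6 | $1,615.84 | $4.85 | $1,620.69 | $0.00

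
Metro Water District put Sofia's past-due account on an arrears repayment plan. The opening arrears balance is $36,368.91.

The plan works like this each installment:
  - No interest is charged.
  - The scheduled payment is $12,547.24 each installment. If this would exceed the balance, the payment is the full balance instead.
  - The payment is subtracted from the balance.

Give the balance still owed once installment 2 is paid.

# | Opening | Payment | End bal
1 | $36,368.91 | $12,547.24 | $23,821.67
2 | $23,821.67 | $12,547.24 | $11,274.43

$11,274.43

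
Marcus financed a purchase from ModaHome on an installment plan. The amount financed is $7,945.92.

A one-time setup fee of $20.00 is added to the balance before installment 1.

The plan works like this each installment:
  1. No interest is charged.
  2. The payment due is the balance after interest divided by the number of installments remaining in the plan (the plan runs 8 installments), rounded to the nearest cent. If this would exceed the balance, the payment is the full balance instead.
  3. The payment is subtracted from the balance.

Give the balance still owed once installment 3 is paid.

$4,978.70

Installment 1: opening $7,965.92; payment $995.74; balance $6,970.18
Installment 2: opening $6,970.18; payment $995.74; balance $5,974.44
Installment 3: opening $5,974.44; payment $995.74; balance $4,978.70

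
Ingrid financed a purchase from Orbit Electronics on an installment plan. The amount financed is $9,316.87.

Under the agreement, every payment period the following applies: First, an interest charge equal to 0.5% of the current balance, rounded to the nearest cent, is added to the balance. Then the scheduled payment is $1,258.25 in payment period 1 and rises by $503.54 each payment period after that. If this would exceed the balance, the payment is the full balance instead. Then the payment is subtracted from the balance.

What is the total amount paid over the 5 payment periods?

Payment period 1: $9,316.87 +$46.58 interest = $9,363.45; pay $1,258.25 → $8,105.20
Payment period 2: $8,105.20 +$40.53 interest = $8,145.73; pay $1,761.79 → $6,383.94
Payment period 3: $6,383.94 +$31.92 interest = $6,415.86; pay $2,265.33 → $4,150.53
Payment period 4: $4,150.53 +$20.75 interest = $4,171.28; pay $2,768.87 → $1,402.41
Payment period 5: $1,402.41 +$7.01 interest = $1,409.42; pay $1,409.42 → $0.00
Total paid: $9,463.66

$9,463.66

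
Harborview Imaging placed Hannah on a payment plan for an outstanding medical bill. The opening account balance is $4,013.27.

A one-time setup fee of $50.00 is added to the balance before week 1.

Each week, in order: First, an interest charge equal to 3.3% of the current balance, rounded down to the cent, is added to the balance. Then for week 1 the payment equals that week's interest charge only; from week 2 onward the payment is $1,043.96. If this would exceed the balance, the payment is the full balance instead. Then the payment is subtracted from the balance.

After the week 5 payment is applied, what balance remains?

$239.61

Week 1: opening $4,063.27; interest $134.08 → $4,197.35; payment $134.08; balance $4,063.27
Week 2: opening $4,063.27; interest $134.08 → $4,197.35; payment $1,043.96; balance $3,153.39
Week 3: opening $3,153.39; interest $104.06 → $3,257.45; payment $1,043.96; balance $2,213.49
Week 4: opening $2,213.49; interest $73.04 → $2,286.53; payment $1,043.96; balance $1,242.57
Week 5: opening $1,242.57; interest $41.00 → $1,283.57; payment $1,043.96; balance $239.61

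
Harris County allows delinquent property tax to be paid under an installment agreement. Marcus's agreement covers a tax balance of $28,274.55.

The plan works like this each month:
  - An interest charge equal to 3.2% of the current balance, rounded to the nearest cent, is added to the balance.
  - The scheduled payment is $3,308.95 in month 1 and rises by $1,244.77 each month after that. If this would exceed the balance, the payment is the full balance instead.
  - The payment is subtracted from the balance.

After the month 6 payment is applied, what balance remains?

Month 1: opening $28,274.55; interest $904.79 → $29,179.34; payment $3,308.95; balance $25,870.39
Month 2: opening $25,870.39; interest $827.85 → $26,698.24; payment $4,553.72; balance $22,144.52
Month 3: opening $22,144.52; interest $708.62 → $22,853.14; payment $5,798.49; balance $17,054.65
Month 4: opening $17,054.65; interest $545.75 → $17,600.40; payment $7,043.26; balance $10,557.14
Month 5: opening $10,557.14; interest $337.83 → $10,894.97; payment $8,288.03; balance $2,606.94
Month 6: opening $2,606.94; interest $83.42 → $2,690.36; payment $2,690.36; balance $0.00

$0.00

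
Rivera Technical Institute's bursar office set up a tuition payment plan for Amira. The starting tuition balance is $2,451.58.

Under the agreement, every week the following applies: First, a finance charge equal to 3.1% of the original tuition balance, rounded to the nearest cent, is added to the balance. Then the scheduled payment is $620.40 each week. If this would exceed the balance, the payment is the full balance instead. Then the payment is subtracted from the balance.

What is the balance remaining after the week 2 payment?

$1,362.78

Week 1: opening $2,451.58; interest $76.00 → $2,527.58; payment $620.40; balance $1,907.18
Week 2: opening $1,907.18; interest $76.00 → $1,983.18; payment $620.40; balance $1,362.78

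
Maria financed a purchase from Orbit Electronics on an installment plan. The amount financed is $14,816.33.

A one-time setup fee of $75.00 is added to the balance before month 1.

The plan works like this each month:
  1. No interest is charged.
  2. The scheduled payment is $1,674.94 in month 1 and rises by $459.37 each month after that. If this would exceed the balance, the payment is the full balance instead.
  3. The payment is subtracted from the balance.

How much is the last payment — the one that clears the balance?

$1,922.93

Month 1: $14,891.33 − $1,674.94 → $13,216.39
Month 2: $13,216.39 − $2,134.31 → $11,082.08
Month 3: $11,082.08 − $2,593.68 → $8,488.40
Month 4: $8,488.40 − $3,053.05 → $5,435.35
Month 5: $5,435.35 − $3,512.42 → $1,922.93
Month 6: $1,922.93 − $1,922.93 → $0.00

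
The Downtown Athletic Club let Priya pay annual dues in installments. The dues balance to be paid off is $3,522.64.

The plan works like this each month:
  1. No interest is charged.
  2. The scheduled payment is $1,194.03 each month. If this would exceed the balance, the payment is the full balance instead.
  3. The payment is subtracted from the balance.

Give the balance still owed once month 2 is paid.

$1,134.58

# | Opening | Payment | End bal
1 | $3,522.64 | $1,194.03 | $2,328.61
2 | $2,328.61 | $1,194.03 | $1,134.58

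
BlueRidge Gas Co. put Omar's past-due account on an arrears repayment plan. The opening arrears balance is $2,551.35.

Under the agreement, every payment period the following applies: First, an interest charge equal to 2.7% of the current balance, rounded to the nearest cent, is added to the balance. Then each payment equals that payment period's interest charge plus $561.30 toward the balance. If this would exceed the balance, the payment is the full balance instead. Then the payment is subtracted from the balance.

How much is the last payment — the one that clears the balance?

Payment period 1: $2,551.35 +$68.89 interest = $2,620.24; pay $630.19 → $1,990.05
Payment period 2: $1,990.05 +$53.73 interest = $2,043.78; pay $615.03 → $1,428.75
Payment period 3: $1,428.75 +$38.58 interest = $1,467.33; pay $599.88 → $867.45
Payment period 4: $867.45 +$23.42 interest = $890.87; pay $584.72 → $306.15
Payment period 5: $306.15 +$8.27 interest = $314.42; pay $314.42 → $0.00

$314.42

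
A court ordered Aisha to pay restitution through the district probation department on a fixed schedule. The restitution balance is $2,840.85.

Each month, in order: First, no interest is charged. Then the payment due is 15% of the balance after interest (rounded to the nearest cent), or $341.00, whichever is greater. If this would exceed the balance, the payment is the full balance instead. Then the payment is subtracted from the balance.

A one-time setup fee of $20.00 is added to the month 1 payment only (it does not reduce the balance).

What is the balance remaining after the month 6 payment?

$688.51

Month 1: opening $2,840.85; payment $426.13 (+ $20.00 fee); balance $2,414.72
Month 2: opening $2,414.72; payment $362.21; balance $2,052.51
Month 3: opening $2,052.51; payment $341.00; balance $1,711.51
Month 4: opening $1,711.51; payment $341.00; balance $1,370.51
Month 5: opening $1,370.51; payment $341.00; balance $1,029.51
Month 6: opening $1,029.51; payment $341.00; balance $688.51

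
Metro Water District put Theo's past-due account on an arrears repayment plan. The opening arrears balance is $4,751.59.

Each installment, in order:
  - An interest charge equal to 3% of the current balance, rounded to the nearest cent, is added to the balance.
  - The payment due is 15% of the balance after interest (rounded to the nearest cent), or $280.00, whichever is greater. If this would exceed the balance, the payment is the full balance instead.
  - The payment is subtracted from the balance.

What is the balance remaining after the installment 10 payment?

Installment 1: $4,751.59 +$142.55 interest = $4,894.14; pay $734.12 → $4,160.02
Installment 2: $4,160.02 +$124.80 interest = $4,284.82; pay $642.72 → $3,642.10
Installment 3: $3,642.10 +$109.26 interest = $3,751.36; pay $562.70 → $3,188.66
Installment 4: $3,188.66 +$95.66 interest = $3,284.32; pay $492.65 → $2,791.67
Installment 5: $2,791.67 +$83.75 interest = $2,875.42; pay $431.31 → $2,444.11
Installment 6: $2,444.11 +$73.32 interest = $2,517.43; pay $377.61 → $2,139.82
Installment 7: $2,139.82 +$64.19 interest = $2,204.01; pay $330.60 → $1,873.41
Installment 8: $1,873.41 +$56.20 interest = $1,929.61; pay $289.44 → $1,640.17
Installment 9: $1,640.17 +$49.21 interest = $1,689.38; pay $280.00 → $1,409.38
Installment 10: $1,409.38 +$42.28 interest = $1,451.66; pay $280.00 → $1,171.66

$1,171.66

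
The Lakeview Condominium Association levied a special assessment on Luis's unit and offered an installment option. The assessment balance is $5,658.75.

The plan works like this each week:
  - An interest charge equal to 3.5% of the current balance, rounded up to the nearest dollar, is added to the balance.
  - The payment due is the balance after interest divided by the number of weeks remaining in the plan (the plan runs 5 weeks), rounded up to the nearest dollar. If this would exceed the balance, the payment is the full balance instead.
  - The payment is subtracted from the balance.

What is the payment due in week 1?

Week 1: opening $5,658.75; interest $199.00 → $5,857.75; payment $1,172.00; balance $4,685.75

$1,172.00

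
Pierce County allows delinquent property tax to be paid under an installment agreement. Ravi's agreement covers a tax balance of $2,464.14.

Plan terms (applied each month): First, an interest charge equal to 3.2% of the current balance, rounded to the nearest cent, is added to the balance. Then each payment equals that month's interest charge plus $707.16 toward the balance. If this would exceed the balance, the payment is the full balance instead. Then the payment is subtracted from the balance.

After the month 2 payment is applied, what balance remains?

$1,049.82

Month 1: $2,464.14 +$78.85 interest = $2,542.99; pay $786.01 → $1,756.98
Month 2: $1,756.98 +$56.22 interest = $1,813.20; pay $763.38 → $1,049.82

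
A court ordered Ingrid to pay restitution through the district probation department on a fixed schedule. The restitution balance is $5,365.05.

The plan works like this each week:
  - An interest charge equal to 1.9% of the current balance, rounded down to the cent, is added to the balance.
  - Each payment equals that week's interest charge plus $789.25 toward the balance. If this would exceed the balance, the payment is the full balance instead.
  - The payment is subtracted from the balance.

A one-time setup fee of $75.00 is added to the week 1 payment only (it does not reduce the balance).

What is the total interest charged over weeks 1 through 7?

Week 1: opening $5,365.05; interest $101.93 → $5,466.98; payment $891.18 (+ $75.00 fee); balance $4,575.80
Week 2: opening $4,575.80; interest $86.94 → $4,662.74; payment $876.19; balance $3,786.55
Week 3: opening $3,786.55; interest $71.94 → $3,858.49; payment $861.19; balance $2,997.30
Week 4: opening $2,997.30; interest $56.94 → $3,054.24; payment $846.19; balance $2,208.05
Week 5: opening $2,208.05; interest $41.95 → $2,250.00; payment $831.20; balance $1,418.80
Week 6: opening $1,418.80; interest $26.95 → $1,445.75; payment $816.20; balance $629.55
Week 7: opening $629.55; interest $11.96 → $641.51; payment $641.51; balance $0.00
Total interest: $101.93 + $86.94 + $71.94 + $56.94 + $41.95 + $26.95 + $11.96 = $398.61

$398.61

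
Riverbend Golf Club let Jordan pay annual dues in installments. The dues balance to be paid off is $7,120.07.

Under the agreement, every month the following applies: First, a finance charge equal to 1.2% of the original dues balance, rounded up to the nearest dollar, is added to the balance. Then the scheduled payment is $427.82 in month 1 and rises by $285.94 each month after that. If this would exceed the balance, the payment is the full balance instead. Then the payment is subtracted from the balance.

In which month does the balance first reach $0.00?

7

Month 1: opening $7,120.07; interest $86.00 → $7,206.07; payment $427.82; balance $6,778.25
Month 2: opening $6,778.25; interest $86.00 → $6,864.25; payment $713.76; balance $6,150.49
Month 3: opening $6,150.49; interest $86.00 → $6,236.49; payment $999.70; balance $5,236.79
Month 4: opening $5,236.79; interest $86.00 → $5,322.79; payment $1,285.64; balance $4,037.15
Month 5: opening $4,037.15; interest $86.00 → $4,123.15; payment $1,571.58; balance $2,551.57
Month 6: opening $2,551.57; interest $86.00 → $2,637.57; payment $1,857.52; balance $780.05
Month 7: opening $780.05; interest $86.00 → $866.05; payment $866.05; balance $0.00
Balance reaches $0.00 in month 7.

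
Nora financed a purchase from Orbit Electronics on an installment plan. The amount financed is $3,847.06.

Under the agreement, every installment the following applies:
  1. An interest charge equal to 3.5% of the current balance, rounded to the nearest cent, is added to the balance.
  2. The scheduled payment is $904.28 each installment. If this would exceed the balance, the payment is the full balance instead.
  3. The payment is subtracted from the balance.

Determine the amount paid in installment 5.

$624.21

Installment 1: $3,847.06 +$134.65 interest = $3,981.71; pay $904.28 → $3,077.43
Installment 2: $3,077.43 +$107.71 interest = $3,185.14; pay $904.28 → $2,280.86
Installment 3: $2,280.86 +$79.83 interest = $2,360.69; pay $904.28 → $1,456.41
Installment 4: $1,456.41 +$50.97 interest = $1,507.38; pay $904.28 → $603.10
Installment 5: $603.10 +$21.11 interest = $624.21; pay $624.21 → $0.00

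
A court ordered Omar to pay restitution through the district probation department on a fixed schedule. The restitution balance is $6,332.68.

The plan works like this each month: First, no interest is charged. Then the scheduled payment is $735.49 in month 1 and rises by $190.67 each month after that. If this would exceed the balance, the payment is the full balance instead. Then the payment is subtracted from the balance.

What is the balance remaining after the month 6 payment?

# | Opening | Payment | End bal
1 | $6,332.68 | $735.49 | $5,597.19
2 | $5,597.19 | $926.16 | $4,671.03
3 | $4,671.03 | $1,116.83 | $3,554.20
4 | $3,554.20 | $1,307.50 | $2,246.70
5 | $2,246.70 | $1,498.17 | $748.53
6 | $748.53 | $748.53 | $0.00

$0.00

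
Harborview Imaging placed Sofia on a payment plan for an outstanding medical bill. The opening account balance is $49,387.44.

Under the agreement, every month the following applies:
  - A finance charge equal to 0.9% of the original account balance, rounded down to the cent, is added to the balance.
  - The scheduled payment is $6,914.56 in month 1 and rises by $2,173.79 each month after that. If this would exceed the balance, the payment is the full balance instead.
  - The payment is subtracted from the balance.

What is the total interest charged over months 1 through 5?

$2,222.40

Month 1: $49,387.44 +$444.48 interest = $49,831.92; pay $6,914.56 → $42,917.36
Month 2: $42,917.36 +$444.48 interest = $43,361.84; pay $9,088.35 → $34,273.49
Month 3: $34,273.49 +$444.48 interest = $34,717.97; pay $11,262.14 → $23,455.83
Month 4: $23,455.83 +$444.48 interest = $23,900.31; pay $13,435.93 → $10,464.38
Month 5: $10,464.38 +$444.48 interest = $10,908.86; pay $10,908.86 → $0.00
Total interest: $444.48 + $444.48 + $444.48 + $444.48 + $444.48 = $2,222.40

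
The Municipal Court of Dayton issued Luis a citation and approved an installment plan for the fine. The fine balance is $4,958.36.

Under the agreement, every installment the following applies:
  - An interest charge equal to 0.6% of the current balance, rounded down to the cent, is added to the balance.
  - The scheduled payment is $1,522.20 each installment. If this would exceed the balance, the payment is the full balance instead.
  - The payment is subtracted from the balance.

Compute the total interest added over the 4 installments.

$65.04

Installment 1: opening $4,958.36; interest $29.75 → $4,988.11; payment $1,522.20; balance $3,465.91
Installment 2: opening $3,465.91; interest $20.79 → $3,486.70; payment $1,522.20; balance $1,964.50
Installment 3: opening $1,964.50; interest $11.78 → $1,976.28; payment $1,522.20; balance $454.08
Installment 4: opening $454.08; interest $2.72 → $456.80; payment $456.80; balance $0.00
Total interest: $29.75 + $20.79 + $11.78 + $2.72 = $65.04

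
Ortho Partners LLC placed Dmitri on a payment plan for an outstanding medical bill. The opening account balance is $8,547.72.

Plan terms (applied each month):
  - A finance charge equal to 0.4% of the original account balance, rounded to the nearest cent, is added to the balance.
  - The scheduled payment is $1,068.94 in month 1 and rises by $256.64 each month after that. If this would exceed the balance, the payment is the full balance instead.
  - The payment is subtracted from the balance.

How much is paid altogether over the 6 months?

# | Opening | Interest | Payment | End bal
1 | $8,547.72 | $34.19 | $1,068.94 | $7,512.97
2 | $7,512.97 | $34.19 | $1,325.58 | $6,221.58
3 | $6,221.58 | $34.19 | $1,582.22 | $4,673.55
4 | $4,673.55 | $34.19 | $1,838.86 | $2,868.88
5 | $2,868.88 | $34.19 | $2,095.50 | $807.57
6 | $807.57 | $34.19 | $841.76 | $0.00
Total paid: $8,752.86

$8,752.86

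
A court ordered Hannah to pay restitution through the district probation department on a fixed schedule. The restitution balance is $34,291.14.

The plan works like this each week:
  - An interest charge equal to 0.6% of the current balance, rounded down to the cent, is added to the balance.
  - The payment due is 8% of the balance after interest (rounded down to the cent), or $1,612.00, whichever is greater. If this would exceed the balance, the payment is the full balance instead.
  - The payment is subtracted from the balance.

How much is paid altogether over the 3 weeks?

$7,677.91

Week 1: opening $34,291.14; interest $205.74 → $34,496.88; payment $2,759.75; balance $31,737.13
Week 2: opening $31,737.13; interest $190.42 → $31,927.55; payment $2,554.20; balance $29,373.35
Week 3: opening $29,373.35; interest $176.24 → $29,549.59; payment $2,363.96; balance $27,185.63
Total paid: $7,677.91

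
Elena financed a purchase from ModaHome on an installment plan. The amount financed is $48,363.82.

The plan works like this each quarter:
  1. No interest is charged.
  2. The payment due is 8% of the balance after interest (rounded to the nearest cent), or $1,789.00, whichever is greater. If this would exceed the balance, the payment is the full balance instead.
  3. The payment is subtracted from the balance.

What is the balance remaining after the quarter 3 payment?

Quarter 1: opening $48,363.82; payment $3,869.11; balance $44,494.71
Quarter 2: opening $44,494.71; payment $3,559.58; balance $40,935.13
Quarter 3: opening $40,935.13; payment $3,274.81; balance $37,660.32

$37,660.32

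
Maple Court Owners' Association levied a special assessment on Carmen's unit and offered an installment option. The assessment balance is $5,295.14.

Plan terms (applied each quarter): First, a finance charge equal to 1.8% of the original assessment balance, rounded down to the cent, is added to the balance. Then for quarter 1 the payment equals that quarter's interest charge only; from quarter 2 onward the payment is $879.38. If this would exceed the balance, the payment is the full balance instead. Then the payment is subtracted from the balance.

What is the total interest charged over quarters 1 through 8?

$762.48

# | Opening | Interest | Payment | End bal
1 | $5,295.14 | $95.31 | $95.31 | $5,295.14
2 | $5,295.14 | $95.31 | $879.38 | $4,511.07
3 | $4,511.07 | $95.31 | $879.38 | $3,727.00
4 | $3,727.00 | $95.31 | $879.38 | $2,942.93
5 | $2,942.93 | $95.31 | $879.38 | $2,158.86
6 | $2,158.86 | $95.31 | $879.38 | $1,374.79
7 | $1,374.79 | $95.31 | $879.38 | $590.72
8 | $590.72 | $95.31 | $686.03 | $0.00
Total interest: $95.31 + $95.31 + $95.31 + $95.31 + $95.31 + $95.31 + $95.31 + $95.31 = $762.48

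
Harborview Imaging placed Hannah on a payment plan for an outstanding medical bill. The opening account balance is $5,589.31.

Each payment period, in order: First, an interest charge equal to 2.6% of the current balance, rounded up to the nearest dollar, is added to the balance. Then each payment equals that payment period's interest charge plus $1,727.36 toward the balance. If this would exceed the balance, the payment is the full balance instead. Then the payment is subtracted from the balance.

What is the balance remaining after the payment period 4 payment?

Payment period 1: $5,589.31 +$146.00 interest = $5,735.31; pay $1,873.36 → $3,861.95
Payment period 2: $3,861.95 +$101.00 interest = $3,962.95; pay $1,828.36 → $2,134.59
Payment period 3: $2,134.59 +$56.00 interest = $2,190.59; pay $1,783.36 → $407.23
Payment period 4: $407.23 +$11.00 interest = $418.23; pay $418.23 → $0.00

$0.00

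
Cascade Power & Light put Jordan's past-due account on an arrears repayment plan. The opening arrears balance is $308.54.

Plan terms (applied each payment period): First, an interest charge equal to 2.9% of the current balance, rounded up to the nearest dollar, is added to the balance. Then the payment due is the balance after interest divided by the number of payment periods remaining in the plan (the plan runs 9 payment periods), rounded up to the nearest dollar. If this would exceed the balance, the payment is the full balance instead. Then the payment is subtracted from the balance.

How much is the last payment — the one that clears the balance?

Payment period 1: $308.54 +$9.00 interest = $317.54; pay $36.00 → $281.54
Payment period 2: $281.54 +$9.00 interest = $290.54; pay $37.00 → $253.54
Payment period 3: $253.54 +$8.00 interest = $261.54; pay $38.00 → $223.54
Payment period 4: $223.54 +$7.00 interest = $230.54; pay $39.00 → $191.54
Payment period 5: $191.54 +$6.00 interest = $197.54; pay $40.00 → $157.54
Payment period 6: $157.54 +$5.00 interest = $162.54; pay $41.00 → $121.54
Payment period 7: $121.54 +$4.00 interest = $125.54; pay $42.00 → $83.54
Payment period 8: $83.54 +$3.00 interest = $86.54; pay $44.00 → $42.54
Payment period 9: $42.54 +$2.00 interest = $44.54; pay $44.54 → $0.00

$44.54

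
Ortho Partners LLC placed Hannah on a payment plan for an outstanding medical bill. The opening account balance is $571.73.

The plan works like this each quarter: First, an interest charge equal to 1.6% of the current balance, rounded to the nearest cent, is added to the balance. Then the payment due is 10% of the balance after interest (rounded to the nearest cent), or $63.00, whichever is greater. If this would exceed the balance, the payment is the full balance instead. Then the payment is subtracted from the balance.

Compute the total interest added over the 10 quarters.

Quarter 1: $571.73 +$9.15 interest = $580.88; pay $63.00 → $517.88
Quarter 2: $517.88 +$8.29 interest = $526.17; pay $63.00 → $463.17
Quarter 3: $463.17 +$7.41 interest = $470.58; pay $63.00 → $407.58
Quarter 4: $407.58 +$6.52 interest = $414.10; pay $63.00 → $351.10
Quarter 5: $351.10 +$5.62 interest = $356.72; pay $63.00 → $293.72
Quarter 6: $293.72 +$4.70 interest = $298.42; pay $63.00 → $235.42
Quarter 7: $235.42 +$3.77 interest = $239.19; pay $63.00 → $176.19
Quarter 8: $176.19 +$2.82 interest = $179.01; pay $63.00 → $116.01
Quarter 9: $116.01 +$1.86 interest = $117.87; pay $63.00 → $54.87
Quarter 10: $54.87 +$0.88 interest = $55.75; pay $55.75 → $0.00
Total interest: $9.15 + $8.29 + $7.41 + $6.52 + $5.62 + $4.70 + $3.77 + $2.82 + $1.86 + $0.88 = $51.02

$51.02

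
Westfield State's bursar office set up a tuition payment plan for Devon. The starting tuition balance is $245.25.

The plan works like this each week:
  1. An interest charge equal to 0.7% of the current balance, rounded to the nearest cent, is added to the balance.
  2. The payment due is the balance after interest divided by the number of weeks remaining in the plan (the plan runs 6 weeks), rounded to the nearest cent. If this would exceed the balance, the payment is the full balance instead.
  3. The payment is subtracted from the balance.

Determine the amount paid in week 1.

$41.16

Week 1: $245.25 +$1.72 interest = $246.97; pay $41.16 → $205.81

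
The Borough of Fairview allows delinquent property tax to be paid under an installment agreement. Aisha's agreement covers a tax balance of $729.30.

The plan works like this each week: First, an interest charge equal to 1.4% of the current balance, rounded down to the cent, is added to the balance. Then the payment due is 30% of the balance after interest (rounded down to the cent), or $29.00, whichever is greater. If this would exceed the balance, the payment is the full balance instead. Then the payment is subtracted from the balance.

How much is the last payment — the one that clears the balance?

Week 1: $729.30 +$10.21 interest = $739.51; pay $221.85 → $517.66
Week 2: $517.66 +$7.24 interest = $524.90; pay $157.47 → $367.43
Week 3: $367.43 +$5.14 interest = $372.57; pay $111.77 → $260.80
Week 4: $260.80 +$3.65 interest = $264.45; pay $79.33 → $185.12
Week 5: $185.12 +$2.59 interest = $187.71; pay $56.31 → $131.40
Week 6: $131.40 +$1.83 interest = $133.23; pay $39.96 → $93.27
Week 7: $93.27 +$1.30 interest = $94.57; pay $29.00 → $65.57
Week 8: $65.57 +$0.91 interest = $66.48; pay $29.00 → $37.48
Week 9: $37.48 +$0.52 interest = $38.00; pay $29.00 → $9.00
Week 10: $9.00 +$0.12 interest = $9.12; pay $9.12 → $0.00

$9.12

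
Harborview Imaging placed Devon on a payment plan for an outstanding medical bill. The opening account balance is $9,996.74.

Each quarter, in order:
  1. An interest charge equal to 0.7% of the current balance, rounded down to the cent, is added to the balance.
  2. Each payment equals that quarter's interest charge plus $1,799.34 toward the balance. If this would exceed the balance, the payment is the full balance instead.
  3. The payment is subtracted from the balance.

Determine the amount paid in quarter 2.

Quarter 1: opening $9,996.74; interest $69.97 → $10,066.71; payment $1,869.31; balance $8,197.40
Quarter 2: opening $8,197.40; interest $57.38 → $8,254.78; payment $1,856.72; balance $6,398.06

$1,856.72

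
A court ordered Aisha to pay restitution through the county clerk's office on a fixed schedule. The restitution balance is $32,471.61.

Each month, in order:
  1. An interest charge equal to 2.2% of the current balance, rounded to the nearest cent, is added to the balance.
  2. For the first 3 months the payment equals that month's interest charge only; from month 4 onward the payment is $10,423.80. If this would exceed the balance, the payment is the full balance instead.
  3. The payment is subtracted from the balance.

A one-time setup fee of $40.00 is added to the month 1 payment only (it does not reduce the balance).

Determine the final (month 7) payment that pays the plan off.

# | Opening | Interest | Payment | Fee | End bal
1 | $32,471.61 | $714.38 | $714.38 | $40.00 | $32,471.61
2 | $32,471.61 | $714.38 | $714.38 | — | $32,471.61
3 | $32,471.61 | $714.38 | $714.38 | — | $32,471.61
4 | $32,471.61 | $714.38 | $10,423.80 | — | $22,762.19
5 | $22,762.19 | $500.77 | $10,423.80 | — | $12,839.16
6 | $12,839.16 | $282.46 | $10,423.80 | — | $2,697.82
7 | $2,697.82 | $59.35 | $2,757.17 | — | $0.00

$2,757.17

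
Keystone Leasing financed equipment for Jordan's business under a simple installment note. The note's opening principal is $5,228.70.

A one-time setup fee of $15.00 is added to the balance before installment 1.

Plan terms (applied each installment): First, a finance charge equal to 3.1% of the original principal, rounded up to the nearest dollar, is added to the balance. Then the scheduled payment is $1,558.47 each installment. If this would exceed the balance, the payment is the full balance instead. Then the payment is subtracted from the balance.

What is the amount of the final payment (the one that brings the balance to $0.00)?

$1,220.29

Installment 1: $5,243.70 +$163.00 interest = $5,406.70; pay $1,558.47 → $3,848.23
Installment 2: $3,848.23 +$163.00 interest = $4,011.23; pay $1,558.47 → $2,452.76
Installment 3: $2,452.76 +$163.00 interest = $2,615.76; pay $1,558.47 → $1,057.29
Installment 4: $1,057.29 +$163.00 interest = $1,220.29; pay $1,220.29 → $0.00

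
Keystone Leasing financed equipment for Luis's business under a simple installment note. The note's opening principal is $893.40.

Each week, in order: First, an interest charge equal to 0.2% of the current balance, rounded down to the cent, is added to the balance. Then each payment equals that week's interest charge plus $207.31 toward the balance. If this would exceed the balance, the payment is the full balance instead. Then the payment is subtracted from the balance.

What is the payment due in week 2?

Week 1: $893.40 +$1.78 interest = $895.18; pay $209.09 → $686.09
Week 2: $686.09 +$1.37 interest = $687.46; pay $208.68 → $478.78

$208.68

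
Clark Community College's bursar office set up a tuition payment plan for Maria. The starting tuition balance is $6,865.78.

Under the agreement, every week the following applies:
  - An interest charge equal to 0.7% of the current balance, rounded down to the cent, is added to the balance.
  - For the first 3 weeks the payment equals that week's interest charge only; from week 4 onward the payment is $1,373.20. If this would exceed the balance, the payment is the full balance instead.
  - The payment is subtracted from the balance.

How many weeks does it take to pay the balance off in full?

Week 1: opening $6,865.78; interest $48.06 → $6,913.84; payment $48.06; balance $6,865.78
Week 2: opening $6,865.78; interest $48.06 → $6,913.84; payment $48.06; balance $6,865.78
Week 3: opening $6,865.78; interest $48.06 → $6,913.84; payment $48.06; balance $6,865.78
Week 4: opening $6,865.78; interest $48.06 → $6,913.84; payment $1,373.20; balance $5,540.64
Week 5: opening $5,540.64; interest $38.78 → $5,579.42; payment $1,373.20; balance $4,206.22
Week 6: opening $4,206.22; interest $29.44 → $4,235.66; payment $1,373.20; balance $2,862.46
Week 7: opening $2,862.46; interest $20.03 → $2,882.49; payment $1,373.20; balance $1,509.29
Week 8: opening $1,509.29; interest $10.56 → $1,519.85; payment $1,373.20; balance $146.65
Week 9: opening $146.65; interest $1.02 → $147.67; payment $147.67; balance $0.00
Balance reaches $0.00 in week 9.

9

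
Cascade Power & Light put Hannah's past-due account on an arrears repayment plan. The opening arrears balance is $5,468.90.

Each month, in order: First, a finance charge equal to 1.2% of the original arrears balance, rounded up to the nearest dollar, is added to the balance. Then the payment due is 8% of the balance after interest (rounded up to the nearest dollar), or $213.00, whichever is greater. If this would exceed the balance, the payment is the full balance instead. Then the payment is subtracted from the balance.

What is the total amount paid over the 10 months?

$3,327.00

Month 1: opening $5,468.90; interest $66.00 → $5,534.90; payment $443.00; balance $5,091.90
Month 2: opening $5,091.90; interest $66.00 → $5,157.90; payment $413.00; balance $4,744.90
Month 3: opening $4,744.90; interest $66.00 → $4,810.90; payment $385.00; balance $4,425.90
Month 4: opening $4,425.90; interest $66.00 → $4,491.90; payment $360.00; balance $4,131.90
Month 5: opening $4,131.90; interest $66.00 → $4,197.90; payment $336.00; balance $3,861.90
Month 6: opening $3,861.90; interest $66.00 → $3,927.90; payment $315.00; balance $3,612.90
Month 7: opening $3,612.90; interest $66.00 → $3,678.90; payment $295.00; balance $3,383.90
Month 8: opening $3,383.90; interest $66.00 → $3,449.90; payment $276.00; balance $3,173.90
Month 9: opening $3,173.90; interest $66.00 → $3,239.90; payment $260.00; balance $2,979.90
Month 10: opening $2,979.90; interest $66.00 → $3,045.90; payment $244.00; balance $2,801.90
Total paid: $3,327.00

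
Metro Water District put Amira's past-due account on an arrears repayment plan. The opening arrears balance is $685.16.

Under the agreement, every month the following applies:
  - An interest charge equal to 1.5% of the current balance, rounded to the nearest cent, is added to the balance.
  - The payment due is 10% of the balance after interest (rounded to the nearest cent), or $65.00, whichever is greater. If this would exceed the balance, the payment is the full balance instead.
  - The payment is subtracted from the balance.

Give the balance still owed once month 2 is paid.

$570.29

Month 1: opening $685.16; interest $10.28 → $695.44; payment $69.54; balance $625.90
Month 2: opening $625.90; interest $9.39 → $635.29; payment $65.00; balance $570.29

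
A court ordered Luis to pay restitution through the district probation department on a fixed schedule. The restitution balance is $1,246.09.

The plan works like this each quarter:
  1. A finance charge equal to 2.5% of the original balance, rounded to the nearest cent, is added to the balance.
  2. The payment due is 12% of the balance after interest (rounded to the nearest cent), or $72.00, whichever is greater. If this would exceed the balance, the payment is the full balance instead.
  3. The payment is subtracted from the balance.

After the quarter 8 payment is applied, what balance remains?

Quarter 1: opening $1,246.09; interest $31.15 → $1,277.24; payment $153.27; balance $1,123.97
Quarter 2: opening $1,123.97; interest $31.15 → $1,155.12; payment $138.61; balance $1,016.51
Quarter 3: opening $1,016.51; interest $31.15 → $1,047.66; payment $125.72; balance $921.94
Quarter 4: opening $921.94; interest $31.15 → $953.09; payment $114.37; balance $838.72
Quarter 5: opening $838.72; interest $31.15 → $869.87; payment $104.38; balance $765.49
Quarter 6: opening $765.49; interest $31.15 → $796.64; payment $95.60; balance $701.04
Quarter 7: opening $701.04; interest $31.15 → $732.19; payment $87.86; balance $644.33
Quarter 8: opening $644.33; interest $31.15 → $675.48; payment $81.06; balance $594.42

$594.42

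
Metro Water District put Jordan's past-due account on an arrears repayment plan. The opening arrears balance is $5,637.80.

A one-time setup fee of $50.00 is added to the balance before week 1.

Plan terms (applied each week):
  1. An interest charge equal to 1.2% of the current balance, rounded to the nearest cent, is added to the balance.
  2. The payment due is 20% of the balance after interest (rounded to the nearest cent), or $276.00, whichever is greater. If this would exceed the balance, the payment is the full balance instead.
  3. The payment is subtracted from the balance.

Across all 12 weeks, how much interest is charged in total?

Week 1: $5,687.80 +$68.25 interest = $5,756.05; pay $1,151.21 → $4,604.84
Week 2: $4,604.84 +$55.26 interest = $4,660.10; pay $932.02 → $3,728.08
Week 3: $3,728.08 +$44.74 interest = $3,772.82; pay $754.56 → $3,018.26
Week 4: $3,018.26 +$36.22 interest = $3,054.48; pay $610.90 → $2,443.58
Week 5: $2,443.58 +$29.32 interest = $2,472.90; pay $494.58 → $1,978.32
Week 6: $1,978.32 +$23.74 interest = $2,002.06; pay $400.41 → $1,601.65
Week 7: $1,601.65 +$19.22 interest = $1,620.87; pay $324.17 → $1,296.70
Week 8: $1,296.70 +$15.56 interest = $1,312.26; pay $276.00 → $1,036.26
Week 9: $1,036.26 +$12.44 interest = $1,048.70; pay $276.00 → $772.70
Week 10: $772.70 +$9.27 interest = $781.97; pay $276.00 → $505.97
Week 11: $505.97 +$6.07 interest = $512.04; pay $276.00 → $236.04
Week 12: $236.04 +$2.83 interest = $238.87; pay $238.87 → $0.00
Total interest: $68.25 + $55.26 + $44.74 + $36.22 + $29.32 + $23.74 + $19.22 + $15.56 + $12.44 + $9.27 + $6.07 + $2.83 = $322.92

$322.92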